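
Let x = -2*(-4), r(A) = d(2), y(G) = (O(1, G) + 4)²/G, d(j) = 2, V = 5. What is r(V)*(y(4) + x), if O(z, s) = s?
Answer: 48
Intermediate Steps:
y(G) = (4 + G)²/G (y(G) = (G + 4)²/G = (4 + G)²/G)
r(A) = 2
x = 8
r(V)*(y(4) + x) = 2*((4 + 4)²/4 + 8) = 2*((¼)*8² + 8) = 2*((¼)*64 + 8) = 2*(16 + 8) = 2*24 = 48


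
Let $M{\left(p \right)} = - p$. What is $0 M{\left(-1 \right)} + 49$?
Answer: $49$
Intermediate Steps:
$0 M{\left(-1 \right)} + 49 = 0 \left(\left(-1\right) \left(-1\right)\right) + 49 = 0 \cdot 1 + 49 = 0 + 49 = 49$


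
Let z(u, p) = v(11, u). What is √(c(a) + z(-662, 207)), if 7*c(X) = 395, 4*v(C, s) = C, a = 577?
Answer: √11599/14 ≈ 7.6928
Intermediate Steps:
v(C, s) = C/4
z(u, p) = 11/4 (z(u, p) = (¼)*11 = 11/4)
c(X) = 395/7 (c(X) = (⅐)*395 = 395/7)
√(c(a) + z(-662, 207)) = √(395/7 + 11/4) = √(1657/28) = √11599/14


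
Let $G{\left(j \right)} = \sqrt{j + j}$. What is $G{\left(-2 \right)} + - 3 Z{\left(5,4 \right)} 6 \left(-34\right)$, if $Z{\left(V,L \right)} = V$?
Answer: $3060 + 2 i \approx 3060.0 + 2.0 i$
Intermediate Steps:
$G{\left(j \right)} = \sqrt{2} \sqrt{j}$ ($G{\left(j \right)} = \sqrt{2 j} = \sqrt{2} \sqrt{j}$)
$G{\left(-2 \right)} + - 3 Z{\left(5,4 \right)} 6 \left(-34\right) = \sqrt{2} \sqrt{-2} + \left(-3\right) 5 \cdot 6 \left(-34\right) = \sqrt{2} i \sqrt{2} + \left(-15\right) 6 \left(-34\right) = 2 i - -3060 = 2 i + 3060 = 3060 + 2 i$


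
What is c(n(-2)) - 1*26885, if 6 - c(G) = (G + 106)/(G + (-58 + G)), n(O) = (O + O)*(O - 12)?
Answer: -26882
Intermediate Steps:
n(O) = 2*O*(-12 + O) (n(O) = (2*O)*(-12 + O) = 2*O*(-12 + O))
c(G) = 6 - (106 + G)/(-58 + 2*G) (c(G) = 6 - (G + 106)/(G + (-58 + G)) = 6 - (106 + G)/(-58 + 2*G))
c(n(-2)) - 1*26885 = (-454 + 11*(2*(-2)*(-12 - 2)))/(2*(-29 + 2*(-2)*(-12 - 2))) - 1*26885 = (-454 + 11*(2*(-2)*(-14)))/(2*(-29 + 2*(-2)*(-14))) - 26885 = (-454 + 11*56)/(2*(-29 + 56)) - 26885 = (½)*(-454 + 616)/27 - 26885 = (½)*(1/27)*162 - 26885 = 3 - 26885 = -26882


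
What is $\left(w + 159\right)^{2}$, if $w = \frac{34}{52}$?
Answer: $\frac{17230801}{676} \approx 25489.0$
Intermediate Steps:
$w = \frac{17}{26}$ ($w = 34 \cdot \frac{1}{52} = \frac{17}{26} \approx 0.65385$)
$\left(w + 159\right)^{2} = \left(\frac{17}{26} + 159\right)^{2} = \left(\frac{4151}{26}\right)^{2} = \frac{17230801}{676}$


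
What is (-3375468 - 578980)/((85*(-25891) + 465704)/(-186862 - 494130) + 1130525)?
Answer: -2692947452416/769880215831 ≈ -3.4979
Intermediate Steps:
(-3375468 - 578980)/((85*(-25891) + 465704)/(-186862 - 494130) + 1130525) = -3954448/((-2200735 + 465704)/(-680992) + 1130525) = -3954448/(-1735031*(-1/680992) + 1130525) = -3954448/(1735031/680992 + 1130525) = -3954448/769880215831/680992 = -3954448*680992/769880215831 = -2692947452416/769880215831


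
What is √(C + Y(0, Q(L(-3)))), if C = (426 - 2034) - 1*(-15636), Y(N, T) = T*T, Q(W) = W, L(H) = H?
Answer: √14037 ≈ 118.48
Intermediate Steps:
Y(N, T) = T²
C = 14028 (C = -1608 + 15636 = 14028)
√(C + Y(0, Q(L(-3)))) = √(14028 + (-3)²) = √(14028 + 9) = √14037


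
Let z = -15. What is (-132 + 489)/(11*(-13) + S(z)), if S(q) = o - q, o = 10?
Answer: -357/118 ≈ -3.0254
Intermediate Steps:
S(q) = 10 - q
(-132 + 489)/(11*(-13) + S(z)) = (-132 + 489)/(11*(-13) + (10 - 1*(-15))) = 357/(-143 + (10 + 15)) = 357/(-143 + 25) = 357/(-118) = 357*(-1/118) = -357/118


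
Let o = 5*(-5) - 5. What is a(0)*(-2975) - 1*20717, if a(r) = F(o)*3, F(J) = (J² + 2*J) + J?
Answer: -7249967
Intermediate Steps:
o = -30 (o = -25 - 5 = -30)
F(J) = J² + 3*J
a(r) = 2430 (a(r) = -30*(3 - 30)*3 = -30*(-27)*3 = 810*3 = 2430)
a(0)*(-2975) - 1*20717 = 2430*(-2975) - 1*20717 = -7229250 - 20717 = -7249967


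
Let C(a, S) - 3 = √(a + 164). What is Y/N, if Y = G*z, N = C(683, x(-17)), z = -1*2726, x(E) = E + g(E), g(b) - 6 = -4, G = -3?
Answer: -12267/419 + 44979*√7/419 ≈ 254.74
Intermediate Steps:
g(b) = 2 (g(b) = 6 - 4 = 2)
x(E) = 2 + E (x(E) = E + 2 = 2 + E)
z = -2726
C(a, S) = 3 + √(164 + a) (C(a, S) = 3 + √(a + 164) = 3 + √(164 + a))
N = 3 + 11*√7 (N = 3 + √(164 + 683) = 3 + √847 = 3 + 11*√7 ≈ 32.103)
Y = 8178 (Y = -3*(-2726) = 8178)
Y/N = 8178/(3 + 11*√7)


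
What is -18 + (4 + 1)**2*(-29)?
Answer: -743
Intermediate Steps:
-18 + (4 + 1)**2*(-29) = -18 + 5**2*(-29) = -18 + 25*(-29) = -18 - 725 = -743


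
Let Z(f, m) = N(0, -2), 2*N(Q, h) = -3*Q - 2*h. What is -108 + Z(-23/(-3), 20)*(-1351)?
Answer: -2810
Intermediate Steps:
N(Q, h) = -h - 3*Q/2 (N(Q, h) = (-3*Q - 2*h)/2 = -h - 3*Q/2)
Z(f, m) = 2 (Z(f, m) = -1*(-2) - 3/2*0 = 2 + 0 = 2)
-108 + Z(-23/(-3), 20)*(-1351) = -108 + 2*(-1351) = -108 - 2702 = -2810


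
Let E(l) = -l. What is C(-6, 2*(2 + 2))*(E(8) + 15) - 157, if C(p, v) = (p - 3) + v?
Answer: -164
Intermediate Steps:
C(p, v) = -3 + p + v (C(p, v) = (-3 + p) + v = -3 + p + v)
C(-6, 2*(2 + 2))*(E(8) + 15) - 157 = (-3 - 6 + 2*(2 + 2))*(-1*8 + 15) - 157 = (-3 - 6 + 2*4)*(-8 + 15) - 157 = (-3 - 6 + 8)*7 - 157 = -1*7 - 157 = -7 - 157 = -164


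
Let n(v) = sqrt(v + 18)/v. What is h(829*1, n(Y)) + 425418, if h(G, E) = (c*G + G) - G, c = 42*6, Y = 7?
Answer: 634326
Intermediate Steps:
c = 252
n(v) = sqrt(18 + v)/v
h(G, E) = 252*G (h(G, E) = (252*G + G) - G = 253*G - G = 252*G)
h(829*1, n(Y)) + 425418 = 252*(829*1) + 425418 = 252*829 + 425418 = 208908 + 425418 = 634326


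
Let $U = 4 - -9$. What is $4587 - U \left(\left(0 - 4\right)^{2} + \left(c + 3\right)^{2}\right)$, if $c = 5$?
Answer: $3547$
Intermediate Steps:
$U = 13$ ($U = 4 + 9 = 13$)
$4587 - U \left(\left(0 - 4\right)^{2} + \left(c + 3\right)^{2}\right) = 4587 - 13 \left(\left(0 - 4\right)^{2} + \left(5 + 3\right)^{2}\right) = 4587 - 13 \left(\left(-4\right)^{2} + 8^{2}\right) = 4587 - 13 \left(16 + 64\right) = 4587 - 13 \cdot 80 = 4587 - 1040 = 3547$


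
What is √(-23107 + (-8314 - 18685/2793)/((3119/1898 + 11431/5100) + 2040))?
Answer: 9*I*√10079240535699755488566487/187951751911 ≈ 152.02*I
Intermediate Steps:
√(-23107 + (-8314 - 18685/2793)/((3119/1898 + 11431/5100) + 2040)) = √(-23107 - 23239687/(2793*(18801469/4839900 + 2040))) = √(-23107 - 23239687/(2793*9892197469/4839900)) = √(-23107 - 23239687/2793*4839900/9892197469) = √(-23107 - 37492587037100/9209635843639) = √(-212844548026003473/9209635843639) = 9*I*√10079240535699755488566487/187951751911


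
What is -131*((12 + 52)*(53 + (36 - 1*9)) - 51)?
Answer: -664039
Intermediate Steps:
-131*((12 + 52)*(53 + (36 - 1*9)) - 51) = -131*(64*(53 + (36 - 9)) - 51) = -131*(64*(53 + 27) - 51) = -131*(64*80 - 51) = -131*(5120 - 51) = -131*5069 = -664039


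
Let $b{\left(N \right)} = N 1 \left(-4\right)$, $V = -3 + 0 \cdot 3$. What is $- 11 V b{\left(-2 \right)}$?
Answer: $264$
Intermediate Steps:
$V = -3$ ($V = -3 + 0 = -3$)
$b{\left(N \right)} = - 4 N$ ($b{\left(N \right)} = N \left(-4\right) = - 4 N$)
$- 11 V b{\left(-2 \right)} = \left(-11\right) \left(-3\right) \left(\left(-4\right) \left(-2\right)\right) = 33 \cdot 8 = 264$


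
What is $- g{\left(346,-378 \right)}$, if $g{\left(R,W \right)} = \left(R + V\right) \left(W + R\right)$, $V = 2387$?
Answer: $87456$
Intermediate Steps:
$g{\left(R,W \right)} = \left(2387 + R\right) \left(R + W\right)$ ($g{\left(R,W \right)} = \left(R + 2387\right) \left(W + R\right) = \left(2387 + R\right) \left(R + W\right)$)
$- g{\left(346,-378 \right)} = - (346^{2} + 2387 \cdot 346 + 2387 \left(-378\right) + 346 \left(-378\right)) = - (119716 + 825902 - 902286 - 130788) = \left(-1\right) \left(-87456\right) = 87456$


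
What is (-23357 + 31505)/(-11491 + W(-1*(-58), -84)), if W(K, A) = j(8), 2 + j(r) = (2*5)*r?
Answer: -8148/11413 ≈ -0.71392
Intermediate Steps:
j(r) = -2 + 10*r (j(r) = -2 + (2*5)*r = -2 + 10*r)
W(K, A) = 78 (W(K, A) = -2 + 10*8 = -2 + 80 = 78)
(-23357 + 31505)/(-11491 + W(-1*(-58), -84)) = (-23357 + 31505)/(-11491 + 78) = 8148/(-11413) = 8148*(-1/11413) = -8148/11413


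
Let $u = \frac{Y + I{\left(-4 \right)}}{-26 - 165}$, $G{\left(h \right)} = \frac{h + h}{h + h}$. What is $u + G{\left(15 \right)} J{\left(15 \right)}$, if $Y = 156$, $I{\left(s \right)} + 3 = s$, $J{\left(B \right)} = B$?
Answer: $\frac{2716}{191} \approx 14.22$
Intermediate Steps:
$I{\left(s \right)} = -3 + s$
$G{\left(h \right)} = 1$ ($G{\left(h \right)} = \frac{2 h}{2 h} = 2 h \frac{1}{2 h} = 1$)
$u = - \frac{149}{191}$ ($u = \frac{156 - 7}{-26 - 165} = \frac{156 - 7}{-191} = 149 \left(- \frac{1}{191}\right) = - \frac{149}{191} \approx -0.7801$)
$u + G{\left(15 \right)} J{\left(15 \right)} = - \frac{149}{191} + 1 \cdot 15 = - \frac{149}{191} + 15 = \frac{2716}{191}$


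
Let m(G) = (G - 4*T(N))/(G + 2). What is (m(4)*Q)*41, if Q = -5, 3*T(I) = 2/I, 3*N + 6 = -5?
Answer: -5330/33 ≈ -161.52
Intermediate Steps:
N = -11/3 (N = -2 + (⅓)*(-5) = -2 - 5/3 = -11/3 ≈ -3.6667)
T(I) = 2/(3*I) (T(I) = (2/I)/3 = 2/(3*I))
m(G) = (8/11 + G)/(2 + G) (m(G) = (G - 8/(3*(-11/3)))/(G + 2) = (G - 8*(-3)/(3*11))/(2 + G) = (G - 4*(-2/11))/(2 + G) = (G + 8/11)/(2 + G) = (8/11 + G)/(2 + G))
(m(4)*Q)*41 = (((8/11 + 4)/(2 + 4))*(-5))*41 = (((52/11)/6)*(-5))*41 = (((⅙)*(52/11))*(-5))*41 = ((26/33)*(-5))*41 = -130/33*41 = -5330/33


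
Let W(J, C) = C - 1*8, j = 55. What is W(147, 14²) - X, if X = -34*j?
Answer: 2058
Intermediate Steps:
W(J, C) = -8 + C (W(J, C) = C - 8 = -8 + C)
X = -1870 (X = -34*55 = -1870)
W(147, 14²) - X = (-8 + 14²) - 1*(-1870) = (-8 + 196) + 1870 = 188 + 1870 = 2058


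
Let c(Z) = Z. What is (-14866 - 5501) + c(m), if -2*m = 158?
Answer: -20446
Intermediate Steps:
m = -79 (m = -½*158 = -79)
(-14866 - 5501) + c(m) = (-14866 - 5501) - 79 = -20367 - 79 = -20446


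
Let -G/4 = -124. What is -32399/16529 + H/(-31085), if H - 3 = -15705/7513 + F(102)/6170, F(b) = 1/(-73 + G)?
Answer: -19748216568762830087/10074798564580435950 ≈ -1.9602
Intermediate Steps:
G = 496 (G = -4*(-124) = 496)
F(b) = 1/423 (F(b) = 1/(-73 + 496) = 1/423)
H = 17836132453/19608253830 (H = 3 + (-15705/7513 + (1/423)/6170) = 3 + (-15705*1/7513 + (1/423)*(1/6170)) = 3 + (-15705/7513 + 1/2609910) = 3 - 40988629037/19608253830 = 17836132453/19608253830 ≈ 0.90962)
-32399/16529 + H/(-31085) = -32399/16529 + (17836132453/19608253830)/(-31085) = -32399*1/16529 + (17836132453/19608253830)*(-1/31085) = -32399/16529 - 17836132453/609522570305550 = -19748216568762830087/10074798564580435950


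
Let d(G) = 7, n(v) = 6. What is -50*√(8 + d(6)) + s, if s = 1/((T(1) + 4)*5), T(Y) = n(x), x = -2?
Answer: 1/50 - 50*√15 ≈ -193.63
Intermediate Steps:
T(Y) = 6
s = 1/50 (s = 1/((6 + 4)*5) = 1/(10*5) = 1/50 ≈ 0.020000)
-50*√(8 + d(6)) + s = -50*√(8 + 7) + 1/50 = -50*√15 + 1/50 = 1/50 - 50*√15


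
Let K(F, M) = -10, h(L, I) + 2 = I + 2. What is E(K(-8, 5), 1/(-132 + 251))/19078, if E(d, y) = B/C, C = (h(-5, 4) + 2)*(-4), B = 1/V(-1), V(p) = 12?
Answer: -1/5494464 ≈ -1.8200e-7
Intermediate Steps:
h(L, I) = I (h(L, I) = -2 + (I + 2) = -2 + (2 + I) = I)
B = 1/12 ≈ 0.083333
C = -24 (C = (4 + 2)*(-4) = 6*(-4) = -24)
E(d, y) = -1/288 (E(d, y) = (1/12)/(-24) = (1/12)*(-1/24) = -1/288)
E(K(-8, 5), 1/(-132 + 251))/19078 = -1/288/19078 = -1/288*1/19078 = -1/5494464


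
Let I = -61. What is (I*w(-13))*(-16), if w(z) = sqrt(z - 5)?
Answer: 2928*I*sqrt(2) ≈ 4140.8*I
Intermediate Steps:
w(z) = sqrt(-5 + z)
(I*w(-13))*(-16) = -61*sqrt(-5 - 13)*(-16) = -183*I*sqrt(2)*(-16) = 2928*I*sqrt(2)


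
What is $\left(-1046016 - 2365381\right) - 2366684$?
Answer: $-5778081$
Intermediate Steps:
$\left(-1046016 - 2365381\right) - 2366684 = -3411397 - 2366684 = -5778081$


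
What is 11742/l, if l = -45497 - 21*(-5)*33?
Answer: -5871/21016 ≈ -0.27936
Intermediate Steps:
l = -42032 (l = -45497 + 105*33 = -45497 + 3465 = -42032)
11742/l = 11742/(-42032) = 11742*(-1/42032) = -5871/21016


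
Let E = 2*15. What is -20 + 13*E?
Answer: 370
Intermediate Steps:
E = 30
-20 + 13*E = -20 + 13*30 = -20 + 390 = 370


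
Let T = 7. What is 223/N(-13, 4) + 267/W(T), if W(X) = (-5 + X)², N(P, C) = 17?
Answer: 5431/68 ≈ 79.868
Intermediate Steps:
223/N(-13, 4) + 267/W(T) = 223/17 + 267/((-5 + 7)²) = 223*(1/17) + 267/(2²) = 223/17 + 267/4 = 5431/68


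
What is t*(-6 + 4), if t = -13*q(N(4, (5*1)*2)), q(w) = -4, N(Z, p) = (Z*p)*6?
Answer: -104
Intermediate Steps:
N(Z, p) = 6*Z*p
t = 52 (t = -13*(-4) = 52)
t*(-6 + 4) = 52*(-6 + 4) = 52*(-2) = -104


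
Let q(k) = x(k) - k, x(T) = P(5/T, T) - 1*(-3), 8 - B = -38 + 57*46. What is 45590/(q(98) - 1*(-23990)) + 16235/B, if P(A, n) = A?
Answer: -5301727741/1206451568 ≈ -4.3945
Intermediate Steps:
B = -2576 (B = 8 - (-38 + 57*46) = 8 - (-38 + 2622) = 8 - 1*2584 = 8 - 2584 = -2576)
x(T) = 3 + 5/T (x(T) = 5/T - 1*(-3) = 5/T + 3 = 3 + 5/T)
q(k) = 3 - k + 5/k (q(k) = (3 + 5/k) - k = 3 - k + 5/k)
45590/(q(98) - 1*(-23990)) + 16235/B = 45590/((3 - 1*98 + 5/98) - 1*(-23990)) + 16235/(-2576) = 45590/((3 - 98 + 5*(1/98)) + 23990) + 16235*(-1/2576) = 45590/((3 - 98 + 5/98) + 23990) - 16235/2576 = 45590/(-9305/98 + 23990) - 16235/2576 = 45590/(2341715/98) - 16235/2576 = 45590*(98/2341715) - 16235/2576 = 893564/468343 - 16235/2576 = -5301727741/1206451568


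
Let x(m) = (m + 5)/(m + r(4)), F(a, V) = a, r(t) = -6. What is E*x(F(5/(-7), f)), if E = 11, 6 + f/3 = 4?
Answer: -330/47 ≈ -7.0213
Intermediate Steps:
f = -6 (f = -18 + 3*4 = -18 + 12 = -6)
x(m) = (5 + m)/(-6 + m) (x(m) = (m + 5)/(m - 6) = (5 + m)/(-6 + m))
E*x(F(5/(-7), f)) = 11*((5 + 5/(-7))/(-6 + 5/(-7))) = 11*((5 + 5*(-⅐))/(-6 + 5*(-⅐))) = 11*((5 - 5/7)/(-6 - 5/7)) = 11*((30/7)/(-47/7)) = 11*(-7/47*30/7) = 11*(-30/47) = -330/47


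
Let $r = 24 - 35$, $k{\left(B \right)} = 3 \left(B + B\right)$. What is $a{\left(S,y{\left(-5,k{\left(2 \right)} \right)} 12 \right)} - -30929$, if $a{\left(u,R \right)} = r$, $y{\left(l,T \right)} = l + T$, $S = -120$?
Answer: $30918$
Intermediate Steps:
$k{\left(B \right)} = 6 B$ ($k{\left(B \right)} = 3 \cdot 2 B = 6 B$)
$y{\left(l,T \right)} = T + l$
$r = -11$
$a{\left(u,R \right)} = -11$
$a{\left(S,y{\left(-5,k{\left(2 \right)} \right)} 12 \right)} - -30929 = -11 - -30929 = -11 + 30929 = 30918$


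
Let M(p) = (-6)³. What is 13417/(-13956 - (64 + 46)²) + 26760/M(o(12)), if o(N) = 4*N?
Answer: -29173193/234504 ≈ -124.40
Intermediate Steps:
M(p) = -216
13417/(-13956 - (64 + 46)²) + 26760/M(o(12)) = 13417/(-13956 - (64 + 46)²) + 26760/(-216) = 13417/(-13956 - 1*110²) + 26760*(-1/216) = 13417/(-13956 - 1*12100) - 1115/9 = 13417/(-13956 - 12100) - 1115/9 = 13417/(-26056) - 1115/9 = 13417*(-1/26056) - 1115/9 = -13417/26056 - 1115/9 = -29173193/234504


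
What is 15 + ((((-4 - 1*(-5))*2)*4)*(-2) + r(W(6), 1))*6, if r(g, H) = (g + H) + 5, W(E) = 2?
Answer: -33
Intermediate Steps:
r(g, H) = 5 + H + g (r(g, H) = (H + g) + 5 = 5 + H + g)
15 + ((((-4 - 1*(-5))*2)*4)*(-2) + r(W(6), 1))*6 = 15 + ((((-4 - 1*(-5))*2)*4)*(-2) + (5 + 1 + 2))*6 = 15 + ((((-4 + 5)*2)*4)*(-2) + 8)*6 = 15 + (((1*2)*4)*(-2) + 8)*6 = 15 + ((2*4)*(-2) + 8)*6 = 15 + (8*(-2) + 8)*6 = 15 + (-16 + 8)*6 = 15 - 8*6 = 15 - 48 = -33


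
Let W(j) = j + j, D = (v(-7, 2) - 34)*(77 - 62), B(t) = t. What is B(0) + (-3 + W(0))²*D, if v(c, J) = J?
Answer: -4320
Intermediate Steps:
D = -480 (D = (2 - 34)*(77 - 62) = -32*15 = -480)
W(j) = 2*j
B(0) + (-3 + W(0))²*D = 0 + (-3 + 2*0)²*(-480) = 0 + (-3 + 0)²*(-480) = 0 + (-3)²*(-480) = 0 + 9*(-480) = 0 - 4320 = -4320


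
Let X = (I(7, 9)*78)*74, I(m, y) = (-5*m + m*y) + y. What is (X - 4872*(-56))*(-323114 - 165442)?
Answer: -237631684176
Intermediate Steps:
I(m, y) = y - 5*m + m*y
X = 213564 (X = ((9 - 5*7 + 7*9)*78)*74 = ((9 - 35 + 63)*78)*74 = (37*78)*74 = 2886*74 = 213564)
(X - 4872*(-56))*(-323114 - 165442) = (213564 - 4872*(-56))*(-323114 - 165442) = (213564 + 272832)*(-488556) = 486396*(-488556) = -237631684176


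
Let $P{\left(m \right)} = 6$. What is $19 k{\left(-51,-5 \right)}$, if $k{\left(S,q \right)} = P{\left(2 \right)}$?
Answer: $114$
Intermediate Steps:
$k{\left(S,q \right)} = 6$
$19 k{\left(-51,-5 \right)} = 19 \cdot 6 = 114$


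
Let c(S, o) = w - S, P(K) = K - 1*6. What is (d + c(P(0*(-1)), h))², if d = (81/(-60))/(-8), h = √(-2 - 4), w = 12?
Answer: 8450649/25600 ≈ 330.10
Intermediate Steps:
h = I*√6 (h = √(-6) = I*√6 ≈ 2.4495*I)
P(K) = -6 + K (P(K) = K - 6 = -6 + K)
c(S, o) = 12 - S
d = 27/160 (d = (81*(-1/60))*(-⅛) = -27/20*(-⅛) = 27/160 ≈ 0.16875)
(d + c(P(0*(-1)), h))² = (27/160 + (12 - (-6 + 0*(-1))))² = (27/160 + (12 - (-6 + 0)))² = (27/160 + (12 - 1*(-6)))² = (27/160 + (12 + 6))² = (27/160 + 18)² = (2907/160)² = 8450649/25600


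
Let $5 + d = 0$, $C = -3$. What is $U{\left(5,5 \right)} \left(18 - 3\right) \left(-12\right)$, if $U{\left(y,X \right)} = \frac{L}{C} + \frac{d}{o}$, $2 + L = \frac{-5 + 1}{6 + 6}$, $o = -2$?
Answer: $-590$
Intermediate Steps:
$d = -5$ ($d = -5 + 0 = -5$)
$L = - \frac{7}{3}$ ($L = -2 + \frac{-5 + 1}{6 + 6} = -2 - \frac{4}{12} = -2 - \frac{1}{3} = - \frac{7}{3} \approx -2.3333$)
$U{\left(y,X \right)} = \frac{59}{18}$ ($U{\left(y,X \right)} = - \frac{7}{3 \left(-3\right)} - \frac{5}{-2} = \left(- \frac{7}{3}\right) \left(- \frac{1}{3}\right) - - \frac{5}{2} = \frac{7}{9} + \frac{5}{2} = \frac{59}{18}$)
$U{\left(5,5 \right)} \left(18 - 3\right) \left(-12\right) = \frac{59 \left(18 - 3\right) \left(-12\right)}{18} = \frac{59 \cdot 15 \left(-12\right)}{18} = \frac{59}{18} \left(-180\right) = -590$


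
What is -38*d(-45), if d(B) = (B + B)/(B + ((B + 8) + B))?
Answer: -3420/127 ≈ -26.929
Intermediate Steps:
d(B) = 2*B/(8 + 3*B) (d(B) = (2*B)/(B + ((8 + B) + B)) = (2*B)/(B + (8 + 2*B)) = (2*B)/(8 + 3*B) = 2*B/(8 + 3*B))
-38*d(-45) = -76*(-45)/(8 + 3*(-45)) = -76*(-45)/(8 - 135) = -76*(-45)/(-127) = -76*(-45)*(-1)/127 = -38*90/127 = -3420/127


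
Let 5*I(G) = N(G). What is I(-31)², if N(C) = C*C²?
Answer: 887503681/25 ≈ 3.5500e+7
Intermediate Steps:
N(C) = C³
I(G) = G³/5
I(-31)² = ((⅕)*(-31)³)² = ((⅕)*(-29791))² = (-29791/5)² = 887503681/25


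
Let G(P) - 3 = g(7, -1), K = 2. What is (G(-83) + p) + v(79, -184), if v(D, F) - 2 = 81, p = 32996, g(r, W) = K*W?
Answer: 33080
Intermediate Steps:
g(r, W) = 2*W
G(P) = 1 (G(P) = 3 + 2*(-1) = 3 - 2 = 1)
v(D, F) = 83 (v(D, F) = 2 + 81 = 83)
(G(-83) + p) + v(79, -184) = (1 + 32996) + 83 = 32997 + 83 = 33080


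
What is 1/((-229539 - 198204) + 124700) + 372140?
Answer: 112774422019/303043 ≈ 3.7214e+5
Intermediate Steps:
1/((-229539 - 198204) + 124700) + 372140 = 1/(-427743 + 124700) + 372140 = 1/(-303043) + 372140 = -1/303043 + 372140 = 112774422019/303043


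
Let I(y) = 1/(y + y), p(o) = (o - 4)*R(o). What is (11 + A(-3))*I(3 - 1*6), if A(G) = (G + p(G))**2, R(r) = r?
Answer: -335/6 ≈ -55.833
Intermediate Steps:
p(o) = o*(-4 + o) (p(o) = (o - 4)*o = (-4 + o)*o = o*(-4 + o))
A(G) = (G + G*(-4 + G))**2
I(y) = 1/(2*y)
(11 + A(-3))*I(3 - 1*6) = (11 + (-3)**2*(-3 - 3)**2)*(1/(2*(3 - 1*6))) = (11 + 9*(-6)**2)*(1/(2*(3 - 6))) = (11 + 9*36)*((1/2)/(-3)) = (11 + 324)*((1/2)*(-1/3)) = 335*(-1/6) = -335/6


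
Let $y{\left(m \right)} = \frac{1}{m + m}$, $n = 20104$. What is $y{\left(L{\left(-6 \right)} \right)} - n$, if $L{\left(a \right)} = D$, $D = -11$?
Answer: $- \frac{442289}{22} \approx -20104.0$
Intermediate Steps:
$L{\left(a \right)} = -11$
$y{\left(m \right)} = \frac{1}{2 m}$
$y{\left(L{\left(-6 \right)} \right)} - n = \frac{1}{2 \left(-11\right)} - 20104 = \frac{1}{2} \left(- \frac{1}{11}\right) - 20104 = - \frac{1}{22} - 20104 = - \frac{442289}{22}$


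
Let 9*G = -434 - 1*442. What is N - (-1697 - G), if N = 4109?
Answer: 17126/3 ≈ 5708.7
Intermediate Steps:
G = -292/3 (G = (-434 - 1*442)/9 = (-434 - 442)/9 = (⅑)*(-876) = -292/3 ≈ -97.333)
N - (-1697 - G) = 4109 - (-1697 - 1*(-292/3)) = 4109 - (-1697 + 292/3) = 4109 - 1*(-4799/3) = 4109 + 4799/3 = 17126/3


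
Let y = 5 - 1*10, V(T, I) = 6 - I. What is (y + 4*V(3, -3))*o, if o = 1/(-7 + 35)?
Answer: 31/28 ≈ 1.1071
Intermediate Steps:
y = -5 (y = 5 - 10 = -5)
o = 1/28 ≈ 0.035714
(y + 4*V(3, -3))*o = (-5 + 4*(6 - 1*(-3)))*(1/28) = (-5 + 4*(6 + 3))*(1/28) = (-5 + 4*9)*(1/28) = (-5 + 36)*(1/28) = 31*(1/28) = 31/28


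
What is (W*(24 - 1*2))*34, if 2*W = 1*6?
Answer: 2244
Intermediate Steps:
W = 3 (W = (1*6)/2 = (1/2)*6 = 3)
(W*(24 - 1*2))*34 = (3*(24 - 1*2))*34 = (3*(24 - 2))*34 = (3*22)*34 = 66*34 = 2244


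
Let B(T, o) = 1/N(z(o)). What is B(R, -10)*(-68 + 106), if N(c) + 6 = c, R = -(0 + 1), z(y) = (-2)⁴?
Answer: 19/5 ≈ 3.8000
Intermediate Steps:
z(y) = 16
R = -1 (R = -1*1 = -1)
N(c) = -6 + c
B(T, o) = ⅒ (B(T, o) = 1/(-6 + 16) = 1/10 = ⅒)
B(R, -10)*(-68 + 106) = (-68 + 106)/10 = (⅒)*38 = 19/5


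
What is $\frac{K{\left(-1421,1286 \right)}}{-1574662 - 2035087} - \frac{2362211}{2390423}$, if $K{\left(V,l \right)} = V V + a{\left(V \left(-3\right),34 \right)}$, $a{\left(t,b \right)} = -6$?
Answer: $- \frac{13353814581444}{8628827033827} \approx -1.5476$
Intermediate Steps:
$K{\left(V,l \right)} = -6 + V^{2}$ ($K{\left(V,l \right)} = V V - 6 = V^{2} - 6 = -6 + V^{2}$)
$\frac{K{\left(-1421,1286 \right)}}{-1574662 - 2035087} - \frac{2362211}{2390423} = \frac{-6 + \left(-1421\right)^{2}}{-1574662 - 2035087} - \frac{2362211}{2390423} = \frac{-6 + 2019241}{-1574662 - 2035087} - \frac{2362211}{2390423} = \frac{2019235}{-3609749} - \frac{2362211}{2390423} = 2019235 \left(- \frac{1}{3609749}\right) - \frac{2362211}{2390423} = - \frac{2019235}{3609749} - \frac{2362211}{2390423} = - \frac{13353814581444}{8628827033827}$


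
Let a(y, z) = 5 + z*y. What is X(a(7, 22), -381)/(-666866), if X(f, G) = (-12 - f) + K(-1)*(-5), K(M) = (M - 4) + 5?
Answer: 171/666866 ≈ 0.00025642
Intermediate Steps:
K(M) = 1 + M (K(M) = (-4 + M) + 5 = 1 + M)
a(y, z) = 5 + y*z
X(f, G) = -12 - f (X(f, G) = (-12 - f) + (1 - 1)*(-5) = (-12 - f) + 0*(-5) = (-12 - f) + 0 = -12 - f)
X(a(7, 22), -381)/(-666866) = (-12 - (5 + 7*22))/(-666866) = (-12 - (5 + 154))*(-1/666866) = (-12 - 1*159)*(-1/666866) = (-12 - 159)*(-1/666866) = -171*(-1/666866) = 171/666866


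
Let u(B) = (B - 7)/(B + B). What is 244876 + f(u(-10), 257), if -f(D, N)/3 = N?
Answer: 244105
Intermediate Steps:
u(B) = (-7 + B)/(2*B) (u(B) = (-7 + B)/((2*B)) = (-7 + B)*(1/(2*B)) = (-7 + B)/(2*B))
f(D, N) = -3*N
244876 + f(u(-10), 257) = 244876 - 3*257 = 244876 - 771 = 244105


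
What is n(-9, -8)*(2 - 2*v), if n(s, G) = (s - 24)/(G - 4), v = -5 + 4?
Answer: 11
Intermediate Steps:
v = -1
n(s, G) = (-24 + s)/(-4 + G)
n(-9, -8)*(2 - 2*v) = ((-24 - 9)/(-4 - 8))*(2 - 2*(-1)) = (-33/(-12))*(2 + 2) = -1/12*(-33)*4 = (11/4)*4 = 11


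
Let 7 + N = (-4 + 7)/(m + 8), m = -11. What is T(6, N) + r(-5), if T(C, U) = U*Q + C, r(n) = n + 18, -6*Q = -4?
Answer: 41/3 ≈ 13.667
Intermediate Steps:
Q = 2/3 (Q = -1/6*(-4) = 2/3 ≈ 0.66667)
r(n) = 18 + n
N = -8 (N = -7 + (-4 + 7)/(-11 + 8) = -7 + 3/(-3) = -7 + 3*(-1/3) = -7 - 1 = -8)
T(C, U) = C + 2*U/3 (T(C, U) = U*(2/3) + C = 2*U/3 + C = C + 2*U/3)
T(6, N) + r(-5) = (6 + (2/3)*(-8)) + (18 - 5) = (6 - 16/3) + 13 = 2/3 + 13 = 41/3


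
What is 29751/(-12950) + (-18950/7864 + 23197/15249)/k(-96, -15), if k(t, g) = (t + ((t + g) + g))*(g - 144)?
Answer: -850902067588861/370376156896200 ≈ -2.2974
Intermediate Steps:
k(t, g) = (-144 + g)*(2*g + 2*t) (k(t, g) = (t + ((g + t) + g))*(-144 + g) = (t + (t + 2*g))*(-144 + g) = (2*g + 2*t)*(-144 + g) = (-144 + g)*(2*g + 2*t))
29751/(-12950) + (-18950/7864 + 23197/15249)/k(-96, -15) = 29751/(-12950) + (-18950/7864 + 23197/15249)/(-288*(-15) - 288*(-96) + 2*(-15)² + 2*(-15)*(-96)) = 29751*(-1/12950) + (-18950*1/7864 + 23197*(1/15249))/(4320 + 27648 + 2*225 + 2880) = -29751/12950 + (-9475/3932 + 23197/15249)/(4320 + 27648 + 450 + 2880) = -29751/12950 - 53273671/59959068/35298 = -29751/12950 - 53273671/59959068*1/35298 = -29751/12950 - 53273671/2116435182264 = -850902067588861/370376156896200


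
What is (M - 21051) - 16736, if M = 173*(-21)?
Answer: -41420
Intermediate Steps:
M = -3633
(M - 21051) - 16736 = (-3633 - 21051) - 16736 = -24684 - 16736 = -41420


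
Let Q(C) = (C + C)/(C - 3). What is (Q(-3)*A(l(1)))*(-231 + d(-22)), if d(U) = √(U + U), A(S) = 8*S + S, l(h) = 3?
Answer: -6237 + 54*I*√11 ≈ -6237.0 + 179.1*I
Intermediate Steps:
Q(C) = 2*C/(-3 + C) (Q(C) = (2*C)/(-3 + C) = 2*C/(-3 + C))
A(S) = 9*S
d(U) = √2*√U (d(U) = √(2*U) = √2*√U)
(Q(-3)*A(l(1)))*(-231 + d(-22)) = ((2*(-3)/(-3 - 3))*(9*3))*(-231 + √2*√(-22)) = ((2*(-3)/(-6))*27)*(-231 + √2*(I*√22)) = ((2*(-3)*(-⅙))*27)*(-231 + 2*I*√11) = (1*27)*(-231 + 2*I*√11) = 27*(-231 + 2*I*√11) = -6237 + 54*I*√11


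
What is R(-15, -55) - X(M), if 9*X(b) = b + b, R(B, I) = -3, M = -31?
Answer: 35/9 ≈ 3.8889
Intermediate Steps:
X(b) = 2*b/9 (X(b) = (b + b)/9 = (2*b)/9 = 2*b/9)
R(-15, -55) - X(M) = -3 - 2*(-31)/9 = -3 - 1*(-62/9) = -3 + 62/9 = 35/9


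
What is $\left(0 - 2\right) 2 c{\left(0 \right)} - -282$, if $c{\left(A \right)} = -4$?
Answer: $298$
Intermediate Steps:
$\left(0 - 2\right) 2 c{\left(0 \right)} - -282 = \left(0 - 2\right) 2 \left(-4\right) - -282 = \left(-2\right) 2 \left(-4\right) + 282 = \left(-4\right) \left(-4\right) + 282 = 16 + 282 = 298$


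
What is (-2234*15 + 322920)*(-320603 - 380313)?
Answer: -202852099560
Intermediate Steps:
(-2234*15 + 322920)*(-320603 - 380313) = (-33510 + 322920)*(-700916) = 289410*(-700916) = -202852099560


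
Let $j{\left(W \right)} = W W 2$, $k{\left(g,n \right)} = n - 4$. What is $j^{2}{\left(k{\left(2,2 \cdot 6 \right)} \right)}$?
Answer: $16384$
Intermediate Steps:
$k{\left(g,n \right)} = -4 + n$
$j{\left(W \right)} = 2 W^{2}$ ($j{\left(W \right)} = W^{2} \cdot 2 = 2 W^{2}$)
$j^{2}{\left(k{\left(2,2 \cdot 6 \right)} \right)} = \left(2 \left(-4 + 2 \cdot 6\right)^{2}\right)^{2} = \left(2 \left(-4 + 12\right)^{2}\right)^{2} = \left(2 \cdot 8^{2}\right)^{2} = \left(2 \cdot 64\right)^{2} = 128^{2} = 16384$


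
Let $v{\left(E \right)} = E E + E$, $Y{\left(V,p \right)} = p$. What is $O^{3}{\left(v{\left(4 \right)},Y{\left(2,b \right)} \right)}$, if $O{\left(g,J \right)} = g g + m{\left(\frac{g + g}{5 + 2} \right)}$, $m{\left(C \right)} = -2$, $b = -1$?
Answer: $63044792$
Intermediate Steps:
$v{\left(E \right)} = E + E^{2}$ ($v{\left(E \right)} = E^{2} + E = E + E^{2}$)
$O{\left(g,J \right)} = -2 + g^{2}$ ($O{\left(g,J \right)} = g g - 2 = g^{2} - 2 = -2 + g^{2}$)
$O^{3}{\left(v{\left(4 \right)},Y{\left(2,b \right)} \right)} = \left(-2 + \left(4 \left(1 + 4\right)\right)^{2}\right)^{3} = \left(-2 + \left(4 \cdot 5\right)^{2}\right)^{3} = \left(-2 + 20^{2}\right)^{3} = \left(-2 + 400\right)^{3} = 398^{3} = 63044792$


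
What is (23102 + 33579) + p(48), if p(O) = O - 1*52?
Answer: 56677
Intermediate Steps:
p(O) = -52 + O (p(O) = O - 52 = -52 + O)
(23102 + 33579) + p(48) = (23102 + 33579) + (-52 + 48) = 56681 - 4 = 56677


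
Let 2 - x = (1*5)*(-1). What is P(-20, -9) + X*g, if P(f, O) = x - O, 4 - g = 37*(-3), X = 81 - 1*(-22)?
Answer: 11861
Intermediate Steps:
x = 7 (x = 2 - 1*5*(-1) = 2 - 5*(-1) = 2 - 1*(-5) = 2 + 5 = 7)
X = 103 (X = 81 + 22 = 103)
g = 115 (g = 4 - 37*(-3) = 4 - 1*(-111) = 4 + 111 = 115)
P(f, O) = 7 - O
P(-20, -9) + X*g = (7 - 1*(-9)) + 103*115 = (7 + 9) + 11845 = 16 + 11845 = 11861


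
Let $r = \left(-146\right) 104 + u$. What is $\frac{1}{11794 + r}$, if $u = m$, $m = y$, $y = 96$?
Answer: $- \frac{1}{3294} \approx -0.00030358$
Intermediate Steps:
$m = 96$
$u = 96$
$r = -15088$ ($r = \left(-146\right) 104 + 96 = -15184 + 96 = -15088$)
$\frac{1}{11794 + r} = \frac{1}{11794 - 15088} = \frac{1}{-3294} = - \frac{1}{3294}$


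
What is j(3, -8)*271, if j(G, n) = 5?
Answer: 1355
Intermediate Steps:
j(3, -8)*271 = 5*271 = 1355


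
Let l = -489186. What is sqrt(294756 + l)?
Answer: I*sqrt(194430) ≈ 440.94*I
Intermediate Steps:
sqrt(294756 + l) = sqrt(294756 - 489186) = sqrt(-194430) = I*sqrt(194430)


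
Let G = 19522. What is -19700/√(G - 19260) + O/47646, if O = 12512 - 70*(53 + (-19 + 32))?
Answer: 3946/23823 - 9850*√262/131 ≈ -1216.9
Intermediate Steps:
O = 7892 (O = 12512 - 70*(53 + 13) = 12512 - 70*66 = 12512 - 4620 = 7892)
-19700/√(G - 19260) + O/47646 = -19700/√(19522 - 19260) + 7892/47646 = -19700*√262/262 + 7892*(1/47646) = -9850*√262/131 + 3946/23823 = 3946/23823 - 9850*√262/131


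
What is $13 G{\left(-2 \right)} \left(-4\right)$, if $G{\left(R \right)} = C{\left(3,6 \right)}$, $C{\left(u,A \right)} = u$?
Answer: $-156$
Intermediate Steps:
$G{\left(R \right)} = 3$
$13 G{\left(-2 \right)} \left(-4\right) = 13 \cdot 3 \left(-4\right) = 39 \left(-4\right) = -156$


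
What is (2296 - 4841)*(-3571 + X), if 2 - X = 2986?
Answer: 16682475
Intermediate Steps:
X = -2984 (X = 2 - 1*2986 = 2 - 2986 = -2984)
(2296 - 4841)*(-3571 + X) = (2296 - 4841)*(-3571 - 2984) = -2545*(-6555) = 16682475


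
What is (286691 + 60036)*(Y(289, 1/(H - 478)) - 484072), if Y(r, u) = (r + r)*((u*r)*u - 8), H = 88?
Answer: -12886194693305833/76050 ≈ -1.6944e+11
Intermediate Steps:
Y(r, u) = 2*r*(-8 + r*u²) (Y(r, u) = (2*r)*((r*u)*u - 8) = (2*r)*(r*u² - 8) = (2*r)*(-8 + r*u²) = 2*r*(-8 + r*u²))
(286691 + 60036)*(Y(289, 1/(H - 478)) - 484072) = (286691 + 60036)*(2*289*(-8 + 289*(1/(88 - 478))²) - 484072) = 346727*(2*289*(-8 + 289*(1/(-390))²) - 484072) = 346727*(2*289*(-8 + 289*(-1/390)²) - 484072) = 346727*(2*289*(-8 + 289*(1/152100)) - 484072) = 346727*(2*289*(-8 + 289/152100) - 484072) = 346727*(2*289*(-1216511/152100) - 484072) = 346727*(-351571679/76050 - 484072) = 346727*(-37165247279/76050) = -12886194693305833/76050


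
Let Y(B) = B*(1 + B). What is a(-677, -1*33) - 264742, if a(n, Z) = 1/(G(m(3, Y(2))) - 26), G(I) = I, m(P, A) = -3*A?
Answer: -11648649/44 ≈ -2.6474e+5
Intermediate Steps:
a(n, Z) = -1/44 (a(n, Z) = 1/(-6*(1 + 2) - 26) = 1/(-6*3 - 26) = 1/(-3*6 - 26) = 1/(-18 - 26) = 1/(-44) = -1/44)
a(-677, -1*33) - 264742 = -1/44 - 264742 = -11648649/44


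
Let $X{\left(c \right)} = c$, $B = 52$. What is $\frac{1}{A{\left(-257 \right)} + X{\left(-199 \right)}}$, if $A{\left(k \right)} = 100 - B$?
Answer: $- \frac{1}{151} \approx -0.0066225$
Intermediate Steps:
$A{\left(k \right)} = 48$ ($A{\left(k \right)} = 100 - 52 = 48$)
$\frac{1}{A{\left(-257 \right)} + X{\left(-199 \right)}} = \frac{1}{48 - 199} = \frac{1}{-151} = - \frac{1}{151}$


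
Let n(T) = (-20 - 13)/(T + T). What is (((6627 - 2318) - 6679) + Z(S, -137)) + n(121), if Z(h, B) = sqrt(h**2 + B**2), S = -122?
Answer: -52143/22 + sqrt(33653) ≈ -2186.7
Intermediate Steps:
n(T) = -33/(2*T) (n(T) = -33*1/(2*T) = -33/(2*T))
Z(h, B) = sqrt(B**2 + h**2)
(((6627 - 2318) - 6679) + Z(S, -137)) + n(121) = (((6627 - 2318) - 6679) + sqrt((-137)**2 + (-122)**2)) - 33/2/121 = ((4309 - 6679) + sqrt(18769 + 14884)) - 33/2*1/121 = (-2370 + sqrt(33653)) - 3/22 = -52143/22 + sqrt(33653)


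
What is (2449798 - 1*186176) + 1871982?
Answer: 4135604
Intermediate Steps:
(2449798 - 1*186176) + 1871982 = (2449798 - 186176) + 1871982 = 2263622 + 1871982 = 4135604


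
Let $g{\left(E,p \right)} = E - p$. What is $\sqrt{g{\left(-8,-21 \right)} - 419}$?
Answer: $i \sqrt{406} \approx 20.149 i$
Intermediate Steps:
$\sqrt{g{\left(-8,-21 \right)} - 419} = \sqrt{\left(-8 - -21\right) - 419} = \sqrt{\left(-8 + 21\right) - 419} = \sqrt{13 - 419} = \sqrt{-406} = i \sqrt{406}$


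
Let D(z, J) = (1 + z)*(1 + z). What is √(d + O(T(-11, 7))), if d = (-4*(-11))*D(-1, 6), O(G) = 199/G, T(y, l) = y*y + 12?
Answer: √26467/133 ≈ 1.2232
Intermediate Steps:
T(y, l) = 12 + y² (T(y, l) = y² + 12 = 12 + y²)
D(z, J) = (1 + z)²
d = 0 (d = (-4*(-11))*(1 - 1)² = 44*0² = 44*0 = 0)
√(d + O(T(-11, 7))) = √(0 + 199/(12 + (-11)²)) = √(0 + 199/(12 + 121)) = √(0 + 199/133) = √(199/133) = √26467/133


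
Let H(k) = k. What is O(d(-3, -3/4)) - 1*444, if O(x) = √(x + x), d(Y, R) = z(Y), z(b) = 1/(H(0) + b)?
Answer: -444 + I*√6/3 ≈ -444.0 + 0.8165*I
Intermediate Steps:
z(b) = 1/b (z(b) = 1/(0 + b) = 1/b)
d(Y, R) = 1/Y
O(x) = √2*√x (O(x) = √(2*x) = √2*√x)
O(d(-3, -3/4)) - 1*444 = √2*√(1/(-3)) - 1*444 = √2*√(-⅓) - 444 = √2*(I*√3/3) - 444 = I*√6/3 - 444 = -444 + I*√6/3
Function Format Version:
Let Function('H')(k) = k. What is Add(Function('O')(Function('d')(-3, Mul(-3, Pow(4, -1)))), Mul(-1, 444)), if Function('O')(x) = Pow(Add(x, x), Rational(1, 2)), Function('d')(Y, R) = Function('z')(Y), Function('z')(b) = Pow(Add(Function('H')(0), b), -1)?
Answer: Add(-444, Mul(Rational(1, 3), I, Pow(6, Rational(1, 2)))) ≈ Add(-444.00, Mul(0.81650, I))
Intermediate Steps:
Function('z')(b) = Pow(b, -1) (Function('z')(b) = Pow(Add(0, b), -1) = Pow(b, -1))
Function('d')(Y, R) = Pow(Y, -1)
Function('O')(x) = Mul(Pow(2, Rational(1, 2)), Pow(x, Rational(1, 2))) (Function('O')(x) = Pow(Mul(2, x), Rational(1, 2)) = Mul(Pow(2, Rational(1, 2)), Pow(x, Rational(1, 2))))
Add(Function('O')(Function('d')(-3, Mul(-3, Pow(4, -1)))), Mul(-1, 444)) = Add(Mul(Pow(2, Rational(1, 2)), Pow(Pow(-3, -1), Rational(1, 2))), Mul(-1, 444)) = Add(Mul(Pow(2, Rational(1, 2)), Pow(Rational(-1, 3), Rational(1, 2))), -444) = Add(Mul(Pow(2, Rational(1, 2)), Mul(Rational(1, 3), I, Pow(3, Rational(1, 2)))), -444) = Add(Mul(Rational(1, 3), I, Pow(6, Rational(1, 2))), -444) = Add(-444, Mul(Rational(1, 3), I, Pow(6, Rational(1, 2))))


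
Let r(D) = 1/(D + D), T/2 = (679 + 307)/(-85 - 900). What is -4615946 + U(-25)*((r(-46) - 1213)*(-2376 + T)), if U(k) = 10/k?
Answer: -653569895252/113275 ≈ -5.7698e+6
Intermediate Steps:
T = -1972/985 (T = 2*((679 + 307)/(-85 - 900)) = 2*(986/(-985)) = 2*(986*(-1/985)) = 2*(-986/985) = -1972/985 ≈ -2.0020)
r(D) = 1/(2*D)
-4615946 + U(-25)*((r(-46) - 1213)*(-2376 + T)) = -4615946 + (10/(-25))*(((½)/(-46) - 1213)*(-2376 - 1972/985)) = -4615946 + (10*(-1/25))*(((½)*(-1/46) - 1213)*(-2342332/985)) = -4615946 - 2*(-1/92 - 1213)*(-2342332)/(5*985) = -4615946 - (-111597)*(-2342332)/(230*985) = -4615946 - ⅖*65349306051/22655 = -4615946 - 130698612102/113275 = -653569895252/113275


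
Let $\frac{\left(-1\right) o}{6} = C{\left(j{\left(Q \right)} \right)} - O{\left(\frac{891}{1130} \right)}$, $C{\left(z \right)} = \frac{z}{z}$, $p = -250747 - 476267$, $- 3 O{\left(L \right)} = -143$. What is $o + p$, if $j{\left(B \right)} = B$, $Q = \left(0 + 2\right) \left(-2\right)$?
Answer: $-726734$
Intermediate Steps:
$O{\left(L \right)} = \frac{143}{3}$ ($O{\left(L \right)} = \left(- \frac{1}{3}\right) \left(-143\right) = \frac{143}{3}$)
$Q = -4$ ($Q = 2 \left(-2\right) = -4$)
$p = -727014$ ($p = -250747 - 476267 = -727014$)
$C{\left(z \right)} = 1$
$o = 280$ ($o = - 6 \left(1 - \frac{143}{3}\right) = \left(-6\right) \left(- \frac{140}{3}\right) = 280$)
$o + p = 280 - 727014 = -726734$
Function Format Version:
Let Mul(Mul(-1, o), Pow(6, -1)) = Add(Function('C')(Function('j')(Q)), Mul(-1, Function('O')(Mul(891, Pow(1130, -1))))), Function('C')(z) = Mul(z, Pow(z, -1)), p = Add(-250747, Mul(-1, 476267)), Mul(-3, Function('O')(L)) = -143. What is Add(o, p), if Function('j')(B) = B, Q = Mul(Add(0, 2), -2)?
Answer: -726734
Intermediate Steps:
Function('O')(L) = Rational(143, 3) (Function('O')(L) = Mul(Rational(-1, 3), -143) = Rational(143, 3))
Q = -4 (Q = Mul(2, -2) = -4)
p = -727014 (p = Add(-250747, -476267) = -727014)
Function('C')(z) = 1
o = 280 (o = Mul(-6, Add(1, Mul(-1, Rational(143, 3)))) = Mul(-6, Add(1, Rational(-143, 3))) = Mul(-6, Rational(-140, 3)) = 280)
Add(o, p) = Add(280, -727014) = -726734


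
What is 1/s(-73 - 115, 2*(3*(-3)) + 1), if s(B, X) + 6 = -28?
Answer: -1/34 ≈ -0.029412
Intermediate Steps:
s(B, X) = -34 (s(B, X) = -6 - 28 = -34)
1/s(-73 - 115, 2*(3*(-3)) + 1) = 1/(-34) = -1/34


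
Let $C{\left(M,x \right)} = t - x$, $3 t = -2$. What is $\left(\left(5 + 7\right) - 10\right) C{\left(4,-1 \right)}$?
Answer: $\frac{2}{3} \approx 0.66667$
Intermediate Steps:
$t = - \frac{2}{3}$ ($t = \frac{1}{3} \left(-2\right) = - \frac{2}{3} \approx -0.66667$)
$C{\left(M,x \right)} = - \frac{2}{3} - x$
$\left(\left(5 + 7\right) - 10\right) C{\left(4,-1 \right)} = \left(\left(5 + 7\right) - 10\right) \left(- \frac{2}{3} - -1\right) = \left(12 - 10\right) \left(- \frac{2}{3} + 1\right) = 2 \cdot \frac{1}{3} = \frac{2}{3}$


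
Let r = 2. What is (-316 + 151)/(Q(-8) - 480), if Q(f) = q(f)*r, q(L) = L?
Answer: 165/496 ≈ 0.33266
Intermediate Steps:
Q(f) = 2*f (Q(f) = f*2 = 2*f)
(-316 + 151)/(Q(-8) - 480) = (-316 + 151)/(2*(-8) - 480) = -165/(-16 - 480) = -165/(-496) = -165*(-1/496) = 165/496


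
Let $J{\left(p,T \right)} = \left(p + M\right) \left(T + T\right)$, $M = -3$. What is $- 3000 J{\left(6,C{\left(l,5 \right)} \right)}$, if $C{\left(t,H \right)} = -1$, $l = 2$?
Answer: $18000$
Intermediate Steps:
$J{\left(p,T \right)} = 2 T \left(-3 + p\right)$ ($J{\left(p,T \right)} = \left(p - 3\right) \left(T + T\right) = \left(-3 + p\right) 2 T = 2 T \left(-3 + p\right)$)
$- 3000 J{\left(6,C{\left(l,5 \right)} \right)} = - 3000 \cdot 2 \left(-1\right) \left(-3 + 6\right) = - 3000 \cdot 2 \left(-1\right) 3 = \left(-3000\right) \left(-6\right) = 18000$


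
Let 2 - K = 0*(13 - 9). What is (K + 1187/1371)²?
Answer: 15437041/1879641 ≈ 8.2128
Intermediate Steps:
K = 2 (K = 2 - 0*(13 - 9) = 2 - 0*4 = 2 - 1*0 = 2 + 0 = 2)
(K + 1187/1371)² = (2 + 1187/1371)² = (3929/1371)² = 15437041/1879641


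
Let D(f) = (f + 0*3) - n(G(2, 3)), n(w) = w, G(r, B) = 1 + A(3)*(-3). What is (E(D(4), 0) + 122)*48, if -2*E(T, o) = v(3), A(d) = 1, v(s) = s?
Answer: 5784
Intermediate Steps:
G(r, B) = -2 (G(r, B) = 1 + 1*(-3) = 1 - 3 = -2)
D(f) = 2 + f (D(f) = (f + 0*3) - 1*(-2) = (f + 0) + 2 = f + 2 = 2 + f)
E(T, o) = -3/2 (E(T, o) = -½*3 = -3/2)
(E(D(4), 0) + 122)*48 = (-3/2 + 122)*48 = (241/2)*48 = 5784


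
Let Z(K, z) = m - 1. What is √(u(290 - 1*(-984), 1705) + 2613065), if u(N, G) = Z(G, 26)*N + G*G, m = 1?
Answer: √5520090 ≈ 2349.5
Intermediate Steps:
Z(K, z) = 0 (Z(K, z) = 1 - 1 = 0)
u(N, G) = G² (u(N, G) = 0*N + G*G = 0 + G² = G²)
√(u(290 - 1*(-984), 1705) + 2613065) = √(1705² + 2613065) = √(2907025 + 2613065) = √5520090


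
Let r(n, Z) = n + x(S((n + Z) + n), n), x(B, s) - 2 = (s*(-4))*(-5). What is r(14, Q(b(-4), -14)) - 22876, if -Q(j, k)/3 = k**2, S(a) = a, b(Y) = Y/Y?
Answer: -22580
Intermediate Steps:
b(Y) = 1
x(B, s) = 2 + 20*s (x(B, s) = 2 + (s*(-4))*(-5) = 2 - 4*s*(-5) = 2 + 20*s)
Q(j, k) = -3*k**2
r(n, Z) = 2 + 21*n (r(n, Z) = n + (2 + 20*n) = 2 + 21*n)
r(14, Q(b(-4), -14)) - 22876 = (2 + 21*14) - 22876 = (2 + 294) - 22876 = 296 - 22876 = -22580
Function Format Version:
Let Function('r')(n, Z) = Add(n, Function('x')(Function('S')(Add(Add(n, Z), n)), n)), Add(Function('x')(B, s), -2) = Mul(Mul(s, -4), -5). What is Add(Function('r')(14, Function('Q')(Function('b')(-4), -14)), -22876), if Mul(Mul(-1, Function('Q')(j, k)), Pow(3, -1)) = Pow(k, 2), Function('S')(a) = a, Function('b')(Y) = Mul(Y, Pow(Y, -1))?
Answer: -22580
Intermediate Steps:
Function('b')(Y) = 1
Function('x')(B, s) = Add(2, Mul(20, s)) (Function('x')(B, s) = Add(2, Mul(Mul(s, -4), -5)) = Add(2, Mul(Mul(-4, s), -5)) = Add(2, Mul(20, s)))
Function('Q')(j, k) = Mul(-3, Pow(k, 2))
Function('r')(n, Z) = Add(2, Mul(21, n)) (Function('r')(n, Z) = Add(n, Add(2, Mul(20, n))) = Add(2, Mul(21, n)))
Add(Function('r')(14, Function('Q')(Function('b')(-4), -14)), -22876) = Add(Add(2, Mul(21, 14)), -22876) = Add(Add(2, 294), -22876) = Add(296, -22876) = -22580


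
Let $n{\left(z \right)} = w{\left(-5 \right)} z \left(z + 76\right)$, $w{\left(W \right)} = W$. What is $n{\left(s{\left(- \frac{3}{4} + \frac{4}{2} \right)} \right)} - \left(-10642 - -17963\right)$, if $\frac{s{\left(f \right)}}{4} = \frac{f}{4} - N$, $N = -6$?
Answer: $- \frac{321661}{16} \approx -20104.0$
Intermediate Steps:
$s{\left(f \right)} = 24 + f$ ($s{\left(f \right)} = 4 \left(\frac{f}{4} - -6\right) = 4 \left(f \frac{1}{4} + 6\right) = 4 \left(\frac{f}{4} + 6\right) = 4 \left(6 + \frac{f}{4}\right) = 24 + f$)
$n{\left(z \right)} = - 5 z \left(76 + z\right)$ ($n{\left(z \right)} = - 5 z \left(z + 76\right) = - 5 z \left(76 + z\right)$)
$n{\left(s{\left(- \frac{3}{4} + \frac{4}{2} \right)} \right)} - \left(-10642 - -17963\right) = - 5 \left(24 + \left(- \frac{3}{4} + \frac{4}{2}\right)\right) \left(76 + \left(24 + \left(- \frac{3}{4} + \frac{4}{2}\right)\right)\right) - \left(-10642 - -17963\right) = - 5 \left(24 + \left(\left(-3\right) \frac{1}{4} + 4 \cdot \frac{1}{2}\right)\right) \left(76 + \left(24 + \left(\left(-3\right) \frac{1}{4} + 4 \cdot \frac{1}{2}\right)\right)\right) - \left(-10642 + 17963\right) = - 5 \left(24 + \left(- \frac{3}{4} + 2\right)\right) \left(76 + \left(24 + \left(- \frac{3}{4} + 2\right)\right)\right) - 7321 = - 5 \left(24 + \frac{5}{4}\right) \left(76 + \left(24 + \frac{5}{4}\right)\right) - 7321 = \left(-5\right) \frac{101}{4} \left(76 + \frac{101}{4}\right) - 7321 = \left(-5\right) \frac{101}{4} \cdot \frac{405}{4} - 7321 = - \frac{204525}{16} - 7321 = - \frac{321661}{16}$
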